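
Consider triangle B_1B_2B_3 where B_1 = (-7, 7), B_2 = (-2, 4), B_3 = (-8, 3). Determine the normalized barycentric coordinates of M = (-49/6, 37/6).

Signed area of the reference triangle: [B_1B_2B_3] = ½·((-7)·(4−3) + (-2)·(3−7) + (-8)·(7−4)) = ½·(-7 + 8 − 24) = -23/2.
[MB_2B_3] = ½·((-49/6)·(4−3) + (-2)·(3−(37/6)) + (-8)·(37/6−4)) = ½·(-49/6 + 19/3 − 52/3) = -115/12, so the B_1-coordinate is (-115/12)/(-23/2) = 5/6.
[B_1MB_3] = ½·((-7)·(37/6−3) + (-49/6)·(3−7) + (-8)·(7−(37/6))) = ½·(-133/6 + 98/3 − 20/3) = 23/12, so the B_2-coordinate is -1/6.
[B_1B_2M] = ½·((-7)·(4−(37/6)) + (-2)·(37/6−7) + (-49/6)·(7−4)) = ½·(91/6 + 5/3 − 49/2) = -23/6, so the B_3-coordinate is 1/3.

(5/6, -1/6, 1/3)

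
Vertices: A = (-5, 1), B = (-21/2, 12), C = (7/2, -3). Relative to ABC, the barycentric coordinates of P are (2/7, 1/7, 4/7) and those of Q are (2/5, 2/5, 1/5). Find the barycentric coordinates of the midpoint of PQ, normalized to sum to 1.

Since both coordinate triples sum to 1, the midpoint's barycentrics are the componentwise average.
(2/7+2/5)/2 = 12/35; similarly 19/70 and 27/70.

(12/35, 19/70, 27/70)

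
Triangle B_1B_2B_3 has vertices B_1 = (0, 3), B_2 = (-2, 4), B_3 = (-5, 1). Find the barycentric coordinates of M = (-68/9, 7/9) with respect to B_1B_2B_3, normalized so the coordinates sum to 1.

Signed area of the reference triangle: [B_1B_2B_3] = ½·(0·(4−1) + (-2)·(1−3) + (-5)·(3−4)) = ½·(0 + 4 + 5) = 9/2.
[MB_2B_3] = ½·((-68/9)·(4−1) + (-2)·(1−(7/9)) + (-5)·(7/9−4)) = ½·(-68/3 − 4/9 + 145/9) = -7/2, so the B_1-coordinate is (-7/2)/(9/2) = -7/9.
[B_1MB_3] = ½·(0·(7/9−1) + (-68/9)·(1−3) + (-5)·(3−(7/9))) = ½·(0 + 136/9 − 100/9) = 2, so the B_2-coordinate is 4/9.
[B_1B_2M] = ½·(0·(4−(7/9)) + (-2)·(7/9−3) + (-68/9)·(3−4)) = ½·(0 + 40/9 + 68/9) = 6, so the B_3-coordinate is 4/3.

(-7/9, 4/9, 4/3)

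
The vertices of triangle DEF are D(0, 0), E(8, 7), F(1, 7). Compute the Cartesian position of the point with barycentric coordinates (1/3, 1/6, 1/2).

G = (1/3)·D + (1/6)·E + (1/2)·F.
x-coordinate: (1/3)·0 + (1/6)·8 + (1/2)·1 = 11/6.
y-coordinate: (1/3)·0 + (1/6)·7 + (1/2)·7 = 14/3.

(11/6, 14/3)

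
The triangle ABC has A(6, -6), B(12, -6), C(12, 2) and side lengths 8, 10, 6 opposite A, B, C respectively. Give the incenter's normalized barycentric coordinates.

The incenter has barycentric coordinates proportional to the opposite side lengths: (8 : 10 : 6).
Normalizing by 8+10+6 = 24 gives (1/3, 5/12, 1/4).

(1/3, 5/12, 1/4)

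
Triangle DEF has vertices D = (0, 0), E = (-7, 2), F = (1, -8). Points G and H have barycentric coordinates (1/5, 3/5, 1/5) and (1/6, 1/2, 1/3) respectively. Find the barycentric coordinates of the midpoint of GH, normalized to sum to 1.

(11/60, 11/20, 4/15)

Since both coordinate triples sum to 1, the midpoint's barycentrics are the componentwise average.
(1/5+1/6)/2 = 11/60; similarly 11/20 and 4/15.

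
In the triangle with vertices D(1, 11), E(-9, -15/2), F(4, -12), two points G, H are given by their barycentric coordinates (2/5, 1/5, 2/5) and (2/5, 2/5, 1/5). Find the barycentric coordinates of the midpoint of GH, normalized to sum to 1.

(2/5, 3/10, 3/10)

Since both coordinate triples sum to 1, the midpoint's barycentrics are the componentwise average.
(2/5+2/5)/2 = 2/5; similarly 3/10 and 3/10.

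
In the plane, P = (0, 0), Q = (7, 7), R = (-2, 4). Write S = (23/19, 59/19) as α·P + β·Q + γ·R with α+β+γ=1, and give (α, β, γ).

(8/19, 5/19, 6/19)

Signed area of the reference triangle: [PQR] = ½·(0·(7−4) + 7·(4−0) + (-2)·(0−7)) = ½·(0 + 28 + 14) = 21.
[SQR] = ½·((23/19)·(7−4) + 7·(4−(59/19)) + (-2)·(59/19−7)) = ½·(69/19 + 119/19 + 148/19) = 168/19, so the P-coordinate is (168/19)/21 = 8/19.
[PSR] = ½·(0·(59/19−4) + (23/19)·(4−0) + (-2)·(0−(59/19))) = ½·(0 + 92/19 + 118/19) = 105/19, so the Q-coordinate is 5/19.
[PQS] = ½·(0·(7−(59/19)) + 7·(59/19−0) + (23/19)·(0−7)) = ½·(0 + 413/19 − 161/19) = 126/19, so the R-coordinate is 6/19.
Check: 8/19 + 5/19 + 6/19 = 1.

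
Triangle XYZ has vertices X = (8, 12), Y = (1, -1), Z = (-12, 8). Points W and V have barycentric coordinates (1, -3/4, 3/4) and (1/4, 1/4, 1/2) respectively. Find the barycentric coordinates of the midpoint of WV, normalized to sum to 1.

(5/8, -1/4, 5/8)

Since both coordinate triples sum to 1, the midpoint's barycentrics are the componentwise average.
(1+1/4)/2 = 5/8; similarly -1/4 and 5/8.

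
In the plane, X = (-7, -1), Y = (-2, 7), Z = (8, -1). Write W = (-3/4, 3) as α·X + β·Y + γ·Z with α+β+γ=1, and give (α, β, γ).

(1/4, 1/2, 1/4)

Signed area of the reference triangle: [XYZ] = ½·((-7)·(7−(-1)) + (-2)·(-1−(-1)) + 8·(-1−7)) = ½·(-56 + 0 − 64) = -60.
[WYZ] = ½·((-3/4)·(7−(-1)) + (-2)·(-1−3) + 8·(3−7)) = ½·(-6 + 8 − 32) = -15, so the X-coordinate is (-15)/(-60) = 1/4.
[XWZ] = ½·((-7)·(3−(-1)) + (-3/4)·(-1−(-1)) + 8·(-1−3)) = ½·(-28 + 0 − 32) = -30, so the Y-coordinate is 1/2.
[XYW] = ½·((-7)·(7−3) + (-2)·(3−(-1)) + (-3/4)·(-1−7)) = ½·(-28 − 8 + 6) = -15, so the Z-coordinate is 1/4.
Check: 1/4 + 1/2 + 1/4 = 1.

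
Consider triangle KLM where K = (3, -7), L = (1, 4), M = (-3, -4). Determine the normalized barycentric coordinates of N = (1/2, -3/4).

Signed area of the reference triangle: [KLM] = ½·(3·(4−(-4)) + 1·(-4−(-7)) + (-3)·(-7−4)) = ½·(24 + 3 + 33) = 30.
[NLM] = ½·((1/2)·(4−(-4)) + 1·(-4−(-3/4)) + (-3)·(-3/4−4)) = ½·(4 − 13/4 + 57/4) = 15/2, so the K-coordinate is (15/2)/30 = 1/4.
[KNM] = ½·(3·(-3/4−(-4)) + (1/2)·(-4−(-7)) + (-3)·(-7−(-3/4))) = ½·(39/4 + 3/2 + 75/4) = 15, so the L-coordinate is 1/2.
[KLN] = ½·(3·(4−(-3/4)) + 1·(-3/4−(-7)) + (1/2)·(-7−4)) = ½·(57/4 + 25/4 − 11/2) = 15/2, so the M-coordinate is 1/4.

(1/4, 1/2, 1/4)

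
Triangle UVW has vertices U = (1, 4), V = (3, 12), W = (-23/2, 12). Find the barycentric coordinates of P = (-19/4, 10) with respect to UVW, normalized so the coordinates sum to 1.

Signed area of the reference triangle: [UVW] = ½·(1·(12−12) + 3·(12−4) + (-23/2)·(4−12)) = ½·(0 + 24 + 92) = 58.
[PVW] = ½·((-19/4)·(12−12) + 3·(12−10) + (-23/2)·(10−12)) = ½·(0 + 6 + 23) = 29/2, so the U-coordinate is (29/2)/58 = 1/4.
[UPW] = ½·(1·(10−12) + (-19/4)·(12−4) + (-23/2)·(4−10)) = ½·(-2 − 38 + 69) = 29/2, so the V-coordinate is 1/4.
[UVP] = ½·(1·(12−10) + 3·(10−4) + (-19/4)·(4−12)) = ½·(2 + 18 + 38) = 29, so the W-coordinate is 1/2.
Check: 1/4 + 1/4 + 1/2 = 1.

(1/4, 1/4, 1/2)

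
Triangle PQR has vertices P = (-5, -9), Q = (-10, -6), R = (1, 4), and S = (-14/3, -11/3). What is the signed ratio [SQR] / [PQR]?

[PQR] = ½·((-5)·(-6−4) + (-10)·(4−(-9)) + 1·(-9−(-6))) = ½·(50 − 130 − 3) = -83/2.
[SQR] = ½·((-14/3)·(-6−4) + (-10)·(4−(-11/3)) + 1·(-11/3−(-6))) = ½·(140/3 − 230/3 + 7/3) = -83/6, so the ratio is (-83/6)/(-83/2) = 1/3.

1/3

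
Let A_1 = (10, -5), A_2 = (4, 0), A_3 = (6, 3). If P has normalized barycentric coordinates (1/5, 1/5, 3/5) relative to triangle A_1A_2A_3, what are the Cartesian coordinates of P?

(32/5, 4/5)

P = (1/5)·A_1 + (1/5)·A_2 + (3/5)·A_3.
x-coordinate: (1/5)·10 + (1/5)·4 + (3/5)·6 = 32/5.
y-coordinate: (1/5)·(-5) + (1/5)·0 + (3/5)·3 = 4/5.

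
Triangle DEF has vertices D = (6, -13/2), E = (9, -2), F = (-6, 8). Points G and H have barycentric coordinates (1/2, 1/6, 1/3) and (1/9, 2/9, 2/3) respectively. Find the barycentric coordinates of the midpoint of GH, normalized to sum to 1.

(11/36, 7/36, 1/2)

Since both coordinate triples sum to 1, the midpoint's barycentrics are the componentwise average.
(1/2+1/9)/2 = 11/36; similarly 7/36 and 1/2.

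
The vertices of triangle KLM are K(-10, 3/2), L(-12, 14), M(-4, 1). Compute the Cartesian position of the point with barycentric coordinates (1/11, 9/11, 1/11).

(-122/11, 257/22)

N = (1/11)·K + (9/11)·L + (1/11)·M.
x-coordinate: (1/11)·(-10) + (9/11)·(-12) + (1/11)·(-4) = -122/11.
y-coordinate: (1/11)·(3/2) + (9/11)·14 + (1/11)·1 = 257/22.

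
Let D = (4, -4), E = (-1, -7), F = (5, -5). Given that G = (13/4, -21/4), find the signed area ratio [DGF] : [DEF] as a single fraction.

1/4

[DEF] = ½·(4·(-7−(-5)) + (-1)·(-5−(-4)) + 5·(-4−(-7))) = ½·(-8 + 1 + 15) = 4.
[DGF] = ½·(4·(-21/4−(-5)) + (13/4)·(-5−(-4)) + 5·(-4−(-21/4))) = ½·(-1 − 13/4 + 25/4) = 1, so the ratio is 1/4 = 1/4.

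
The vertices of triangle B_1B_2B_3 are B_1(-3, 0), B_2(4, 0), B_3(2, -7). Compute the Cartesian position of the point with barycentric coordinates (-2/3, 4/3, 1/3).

(8, -7/3)

M = (-2/3)·B_1 + (4/3)·B_2 + (1/3)·B_3.
x-coordinate: (-2/3)·(-3) + (4/3)·4 + (1/3)·2 = 8.
y-coordinate: (-2/3)·0 + (4/3)·0 + (1/3)·(-7) = -7/3.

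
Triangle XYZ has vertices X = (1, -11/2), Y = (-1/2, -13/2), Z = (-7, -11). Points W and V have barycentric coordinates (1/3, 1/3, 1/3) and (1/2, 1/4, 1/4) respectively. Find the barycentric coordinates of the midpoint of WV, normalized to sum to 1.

(5/12, 7/24, 7/24)

Since both coordinate triples sum to 1, the midpoint's barycentrics are the componentwise average.
(1/3+1/2)/2 = 5/12; similarly 7/24 and 7/24.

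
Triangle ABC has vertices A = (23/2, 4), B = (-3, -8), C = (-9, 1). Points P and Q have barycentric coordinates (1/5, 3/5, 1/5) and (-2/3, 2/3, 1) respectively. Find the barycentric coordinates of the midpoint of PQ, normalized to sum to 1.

(-7/30, 19/30, 3/5)

Since both coordinate triples sum to 1, the midpoint's barycentrics are the componentwise average.
(1/5+-2/3)/2 = -7/30; similarly 19/30 and 3/5.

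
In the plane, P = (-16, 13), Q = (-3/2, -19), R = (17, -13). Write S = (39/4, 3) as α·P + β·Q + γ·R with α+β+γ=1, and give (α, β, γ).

(1/2, -1/2, 1)

Signed area of the reference triangle: [PQR] = ½·((-16)·(-19−(-13)) + (-3/2)·(-13−13) + 17·(13−(-19))) = ½·(96 + 39 + 544) = 679/2.
[SQR] = ½·((39/4)·(-19−(-13)) + (-3/2)·(-13−3) + 17·(3−(-19))) = ½·(-117/2 + 24 + 374) = 679/4, so the P-coordinate is (679/4)/(679/2) = 1/2.
[PSR] = ½·((-16)·(3−(-13)) + (39/4)·(-13−13) + 17·(13−3)) = ½·(-256 − 507/2 + 170) = -679/4, so the Q-coordinate is -1/2.
[PQS] = ½·((-16)·(-19−3) + (-3/2)·(3−13) + (39/4)·(13−(-19))) = ½·(352 + 15 + 312) = 679/2, so the R-coordinate is 1.
Check: 1/2 − 1/2 + 1 = 1.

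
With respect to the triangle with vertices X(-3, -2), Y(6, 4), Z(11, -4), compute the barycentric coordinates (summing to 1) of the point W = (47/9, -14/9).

(1/3, 2/9, 4/9)

Signed area of the reference triangle: [XYZ] = ½·((-3)·(4−(-4)) + 6·(-4−(-2)) + 11·(-2−4)) = ½·(-24 − 12 − 66) = -51.
[WYZ] = ½·((47/9)·(4−(-4)) + 6·(-4−(-14/9)) + 11·(-14/9−4)) = ½·(376/9 − 44/3 − 550/9) = -17, so the X-coordinate is (-17)/(-51) = 1/3.
[XWZ] = ½·((-3)·(-14/9−(-4)) + (47/9)·(-4−(-2)) + 11·(-2−(-14/9))) = ½·(-22/3 − 94/9 − 44/9) = -34/3, so the Y-coordinate is 2/9.
[XYW] = ½·((-3)·(4−(-14/9)) + 6·(-14/9−(-2)) + (47/9)·(-2−4)) = ½·(-50/3 + 8/3 − 94/3) = -68/3, so the Z-coordinate is 4/9.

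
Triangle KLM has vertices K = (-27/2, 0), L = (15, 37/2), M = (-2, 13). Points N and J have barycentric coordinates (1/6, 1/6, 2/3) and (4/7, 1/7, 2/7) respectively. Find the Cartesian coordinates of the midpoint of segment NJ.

(-607/168, 507/56)

Barycentric coordinates of the midpoint are the average: (31/84, 13/84, 10/21).
Converting: (31/84)·K + (13/84)·L + (10/21)·M = (-607/168, 507/56).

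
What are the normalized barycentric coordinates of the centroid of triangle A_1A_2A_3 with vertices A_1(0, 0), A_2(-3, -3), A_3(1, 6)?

(1/3, 1/3, 1/3)

The centroid is the average of the vertices, so each weight is 1/3.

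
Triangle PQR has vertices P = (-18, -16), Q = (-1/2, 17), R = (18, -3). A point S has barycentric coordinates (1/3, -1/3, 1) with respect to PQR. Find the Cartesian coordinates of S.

S = (1/3)·P + (-1/3)·Q + 1·R.
x-coordinate: (1/3)·(-18) + (-1/3)·(-1/2) + 1·18 = 73/6.
y-coordinate: (1/3)·(-16) + (-1/3)·17 + 1·(-3) = -14.

(73/6, -14)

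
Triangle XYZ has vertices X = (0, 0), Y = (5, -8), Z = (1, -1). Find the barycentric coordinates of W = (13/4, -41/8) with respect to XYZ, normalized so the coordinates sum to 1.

Signed area of the reference triangle: [XYZ] = ½·(0·(-8−(-1)) + 5·(-1−0) + 1·(0−(-8))) = ½·(0 − 5 + 8) = 3/2.
[WYZ] = ½·((13/4)·(-8−(-1)) + 5·(-1−(-41/8)) + 1·(-41/8−(-8))) = ½·(-91/4 + 165/8 + 23/8) = 3/8, so the X-coordinate is (3/8)/(3/2) = 1/4.
[XWZ] = ½·(0·(-41/8−(-1)) + (13/4)·(-1−0) + 1·(0−(-41/8))) = ½·(0 − 13/4 + 41/8) = 15/16, so the Y-coordinate is 5/8.
[XYW] = ½·(0·(-8−(-41/8)) + 5·(-41/8−0) + (13/4)·(0−(-8))) = ½·(0 − 205/8 + 26) = 3/16, so the Z-coordinate is 1/8.
Check: 1/4 + 5/8 + 1/8 = 1.

(1/4, 5/8, 1/8)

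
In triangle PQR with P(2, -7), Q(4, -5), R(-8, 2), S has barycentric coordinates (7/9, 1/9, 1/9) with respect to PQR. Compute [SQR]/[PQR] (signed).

The signed ratio [SQR]/[PQR] equals the barycentric coordinate of S at vertex P, which is 7/9.

7/9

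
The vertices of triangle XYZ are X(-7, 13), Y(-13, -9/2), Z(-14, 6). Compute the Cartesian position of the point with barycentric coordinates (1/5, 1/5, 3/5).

(-62/5, 53/10)

W = (1/5)·X + (1/5)·Y + (3/5)·Z.
x-coordinate: (1/5)·(-7) + (1/5)·(-13) + (3/5)·(-14) = -62/5.
y-coordinate: (1/5)·13 + (1/5)·(-9/2) + (3/5)·6 = 53/10.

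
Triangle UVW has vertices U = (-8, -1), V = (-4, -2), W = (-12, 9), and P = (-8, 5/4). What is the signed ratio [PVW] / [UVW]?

[UVW] = ½·((-8)·(-2−9) + (-4)·(9−(-1)) + (-12)·(-1−(-2))) = ½·(88 − 40 − 12) = 18.
[PVW] = ½·((-8)·(-2−9) + (-4)·(9−(5/4)) + (-12)·(5/4−(-2))) = ½·(88 − 31 − 39) = 9, so the ratio is 9/18 = 1/2.

1/2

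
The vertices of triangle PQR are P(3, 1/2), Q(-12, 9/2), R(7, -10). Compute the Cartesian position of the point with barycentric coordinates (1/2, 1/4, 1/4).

S = (1/2)·P + (1/4)·Q + (1/4)·R.
x-coordinate: (1/2)·3 + (1/4)·(-12) + (1/4)·7 = 1/4.
y-coordinate: (1/2)·(1/2) + (1/4)·(9/2) + (1/4)·(-10) = -9/8.

(1/4, -9/8)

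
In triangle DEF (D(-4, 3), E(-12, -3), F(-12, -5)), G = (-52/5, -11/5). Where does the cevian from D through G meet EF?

(-12, -7/2)

Barycentric coordinates of G with respect to DEF: (1/5, 3/5, 1/5).
On side EF the D-coordinate is zero; dropping G's D-weight 1/5 and renormalizing the remaining 3/5 : 1/5 gives weights 3/4, 1/4 on E, F.
H = (3/4)·(-12, -3) + (1/4)·(-12, -5) = (-12, -7/2).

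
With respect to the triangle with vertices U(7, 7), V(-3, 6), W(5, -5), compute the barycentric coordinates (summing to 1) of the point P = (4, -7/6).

(1/6, 1/6, 2/3)

Signed area of the reference triangle: [UVW] = ½·(7·(6−(-5)) + (-3)·(-5−7) + 5·(7−6)) = ½·(77 + 36 + 5) = 59.
[PVW] = ½·(4·(6−(-5)) + (-3)·(-5−(-7/6)) + 5·(-7/6−6)) = ½·(44 + 23/2 − 215/6) = 59/6, so the U-coordinate is (59/6)/59 = 1/6.
[UPW] = ½·(7·(-7/6−(-5)) + 4·(-5−7) + 5·(7−(-7/6))) = ½·(161/6 − 48 + 245/6) = 59/6, so the V-coordinate is 1/6.
[UVP] = ½·(7·(6−(-7/6)) + (-3)·(-7/6−7) + 4·(7−6)) = ½·(301/6 + 49/2 + 4) = 118/3, so the W-coordinate is 2/3.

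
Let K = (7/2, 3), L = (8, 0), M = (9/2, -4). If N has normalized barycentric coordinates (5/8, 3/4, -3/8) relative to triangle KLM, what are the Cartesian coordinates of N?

N = (5/8)·K + (3/4)·L + (-3/8)·M.
x-coordinate: (5/8)·(7/2) + (3/4)·8 + (-3/8)·(9/2) = 13/2.
y-coordinate: (5/8)·3 + (3/4)·0 + (-3/8)·(-4) = 27/8.

(13/2, 27/8)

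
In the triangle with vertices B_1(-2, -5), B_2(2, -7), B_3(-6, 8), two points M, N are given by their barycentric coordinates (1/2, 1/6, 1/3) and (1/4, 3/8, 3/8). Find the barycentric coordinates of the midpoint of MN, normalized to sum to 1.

Since both coordinate triples sum to 1, the midpoint's barycentrics are the componentwise average.
(1/2+1/4)/2 = 3/8; similarly 13/48 and 17/48.

(3/8, 13/48, 17/48)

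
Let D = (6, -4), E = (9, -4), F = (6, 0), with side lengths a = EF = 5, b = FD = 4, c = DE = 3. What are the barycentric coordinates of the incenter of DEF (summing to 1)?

(5/12, 1/3, 1/4)

The incenter has barycentric coordinates proportional to the opposite side lengths: (5 : 4 : 3).
Normalizing by 5+4+3 = 12 gives (5/12, 1/3, 1/4).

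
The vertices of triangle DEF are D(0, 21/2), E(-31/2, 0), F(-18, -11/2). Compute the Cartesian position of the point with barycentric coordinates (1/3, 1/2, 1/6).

G = (1/3)·D + (1/2)·E + (1/6)·F.
x-coordinate: (1/3)·0 + (1/2)·(-31/2) + (1/6)·(-18) = -43/4.
y-coordinate: (1/3)·(21/2) + (1/2)·0 + (1/6)·(-11/2) = 31/12.

(-43/4, 31/12)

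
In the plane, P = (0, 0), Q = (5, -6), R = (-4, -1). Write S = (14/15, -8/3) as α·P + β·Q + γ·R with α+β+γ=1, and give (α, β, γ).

(1/3, 2/5, 4/15)

Signed area of the reference triangle: [PQR] = ½·(0·(-6−(-1)) + 5·(-1−0) + (-4)·(0−(-6))) = ½·(0 − 5 − 24) = -29/2.
[SQR] = ½·((14/15)·(-6−(-1)) + 5·(-1−(-8/3)) + (-4)·(-8/3−(-6))) = ½·(-14/3 + 25/3 − 40/3) = -29/6, so the P-coordinate is (-29/6)/(-29/2) = 1/3.
[PSR] = ½·(0·(-8/3−(-1)) + (14/15)·(-1−0) + (-4)·(0−(-8/3))) = ½·(0 − 14/15 − 32/3) = -29/5, so the Q-coordinate is 2/5.
[PQS] = ½·(0·(-6−(-8/3)) + 5·(-8/3−0) + (14/15)·(0−(-6))) = ½·(0 − 40/3 + 28/5) = -58/15, so the R-coordinate is 4/15.
Check: 1/3 + 2/5 + 4/15 = 1.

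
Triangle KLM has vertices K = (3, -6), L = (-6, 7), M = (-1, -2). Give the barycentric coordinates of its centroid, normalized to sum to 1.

(1/3, 1/3, 1/3)

The centroid is the average of the vertices, so each weight is 1/3.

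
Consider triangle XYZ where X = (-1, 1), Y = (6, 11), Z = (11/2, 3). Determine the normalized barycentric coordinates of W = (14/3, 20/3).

Signed area of the reference triangle: [XYZ] = ½·((-1)·(11−3) + 6·(3−1) + (11/2)·(1−11)) = ½·(-8 + 12 − 55) = -51/2.
[WYZ] = ½·((14/3)·(11−3) + 6·(3−(20/3)) + (11/2)·(20/3−11)) = ½·(112/3 − 22 − 143/6) = -17/4, so the X-coordinate is (-17/4)/(-51/2) = 1/6.
[XWZ] = ½·((-1)·(20/3−3) + (14/3)·(3−1) + (11/2)·(1−(20/3))) = ½·(-11/3 + 28/3 − 187/6) = -51/4, so the Y-coordinate is 1/2.
[XYW] = ½·((-1)·(11−(20/3)) + 6·(20/3−1) + (14/3)·(1−11)) = ½·(-13/3 + 34 − 140/3) = -17/2, so the Z-coordinate is 1/3.
Check: 1/6 + 1/2 + 1/3 = 1.

(1/6, 1/2, 1/3)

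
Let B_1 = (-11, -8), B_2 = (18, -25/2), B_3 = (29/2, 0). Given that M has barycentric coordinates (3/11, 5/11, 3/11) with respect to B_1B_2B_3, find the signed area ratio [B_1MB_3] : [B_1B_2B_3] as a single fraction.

The signed ratio [B_1MB_3]/[B_1B_2B_3] equals the barycentric coordinate of M at vertex B_2, which is 5/11.

5/11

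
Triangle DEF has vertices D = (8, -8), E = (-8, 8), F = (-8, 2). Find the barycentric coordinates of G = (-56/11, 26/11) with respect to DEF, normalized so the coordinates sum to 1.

Signed area of the reference triangle: [DEF] = ½·(8·(8−2) + (-8)·(2−(-8)) + (-8)·(-8−8)) = ½·(48 − 80 + 128) = 48.
[GEF] = ½·((-56/11)·(8−2) + (-8)·(2−(26/11)) + (-8)·(26/11−8)) = ½·(-336/11 + 32/11 + 496/11) = 96/11, so the D-coordinate is (96/11)/48 = 2/11.
[DGF] = ½·(8·(26/11−2) + (-56/11)·(2−(-8)) + (-8)·(-8−(26/11))) = ½·(32/11 − 560/11 + 912/11) = 192/11, so the E-coordinate is 4/11.
[DEG] = ½·(8·(8−(26/11)) + (-8)·(26/11−(-8)) + (-56/11)·(-8−8)) = ½·(496/11 − 912/11 + 896/11) = 240/11, so the F-coordinate is 5/11.

(2/11, 4/11, 5/11)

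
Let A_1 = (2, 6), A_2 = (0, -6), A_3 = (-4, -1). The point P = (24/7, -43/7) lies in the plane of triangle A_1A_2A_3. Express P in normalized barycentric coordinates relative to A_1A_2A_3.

(2/7, 10/7, -5/7)

Signed area of the reference triangle: [A_1A_2A_3] = ½·(2·(-6−(-1)) + 0·(-1−6) + (-4)·(6−(-6))) = ½·(-10 + 0 − 48) = -29.
[PA_2A_3] = ½·((24/7)·(-6−(-1)) + 0·(-1−(-43/7)) + (-4)·(-43/7−(-6))) = ½·(-120/7 + 0 + 4/7) = -58/7, so the A_1-coordinate is (-58/7)/(-29) = 2/7.
[A_1PA_3] = ½·(2·(-43/7−(-1)) + (24/7)·(-1−6) + (-4)·(6−(-43/7))) = ½·(-72/7 − 24 − 340/7) = -290/7, so the A_2-coordinate is 10/7.
[A_1A_2P] = ½·(2·(-6−(-43/7)) + 0·(-43/7−6) + (24/7)·(6−(-6))) = ½·(2/7 + 0 + 288/7) = 145/7, so the A_3-coordinate is -5/7.
Check: 2/7 + 10/7 − 5/7 = 1.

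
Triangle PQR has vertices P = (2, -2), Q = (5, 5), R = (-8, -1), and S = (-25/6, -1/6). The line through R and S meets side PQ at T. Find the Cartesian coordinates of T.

Barycentric coordinates of S with respect to PQR: (1/6, 1/6, 2/3).
On side PQ the R-coordinate is zero; dropping S's R-weight 2/3 and renormalizing the remaining 1/6 : 1/6 gives weights 1/2, 1/2 on P, Q.
T = (1/2)·(2, -2) + (1/2)·(5, 5) = (7/2, 3/2).

(7/2, 3/2)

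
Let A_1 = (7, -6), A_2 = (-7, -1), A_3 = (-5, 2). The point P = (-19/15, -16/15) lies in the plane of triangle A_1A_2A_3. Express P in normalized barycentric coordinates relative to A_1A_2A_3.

(1/3, 2/15, 8/15)

Signed area of the reference triangle: [A_1A_2A_3] = ½·(7·(-1−2) + (-7)·(2−(-6)) + (-5)·(-6−(-1))) = ½·(-21 − 56 + 25) = -26.
[PA_2A_3] = ½·((-19/15)·(-1−2) + (-7)·(2−(-16/15)) + (-5)·(-16/15−(-1))) = ½·(19/5 − 322/15 + 1/3) = -26/3, so the A_1-coordinate is (-26/3)/(-26) = 1/3.
[A_1PA_3] = ½·(7·(-16/15−2) + (-19/15)·(2−(-6)) + (-5)·(-6−(-16/15))) = ½·(-322/15 − 152/15 + 74/3) = -52/15, so the A_2-coordinate is 2/15.
[A_1A_2P] = ½·(7·(-1−(-16/15)) + (-7)·(-16/15−(-6)) + (-19/15)·(-6−(-1))) = ½·(7/15 − 518/15 + 19/3) = -208/15, so the A_3-coordinate is 8/15.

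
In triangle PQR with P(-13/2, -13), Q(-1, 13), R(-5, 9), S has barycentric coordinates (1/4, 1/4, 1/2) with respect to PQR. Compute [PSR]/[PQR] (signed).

The signed ratio [PSR]/[PQR] equals the barycentric coordinate of S at vertex Q, which is 1/4.

1/4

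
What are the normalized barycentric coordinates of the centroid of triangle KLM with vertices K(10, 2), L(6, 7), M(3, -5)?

(1/3, 1/3, 1/3)

The centroid is the average of the vertices, so each weight is 1/3.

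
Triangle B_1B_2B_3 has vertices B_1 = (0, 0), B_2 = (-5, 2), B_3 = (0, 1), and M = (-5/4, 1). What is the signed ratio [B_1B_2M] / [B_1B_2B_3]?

[B_1B_2B_3] = ½·(0·(2−1) + (-5)·(1−0) + 0·(0−2)) = ½·(0 − 5 + 0) = -5/2.
[B_1B_2M] = ½·(0·(2−1) + (-5)·(1−0) + (-5/4)·(0−2)) = ½·(0 − 5 + 5/2) = -5/4, so the ratio is (-5/4)/(-5/2) = 1/2.

1/2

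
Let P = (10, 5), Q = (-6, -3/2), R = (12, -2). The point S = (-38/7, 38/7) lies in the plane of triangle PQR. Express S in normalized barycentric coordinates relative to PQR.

Signed area of the reference triangle: [PQR] = ½·(10·(-3/2−(-2)) + (-6)·(-2−5) + 12·(5−(-3/2))) = ½·(5 + 42 + 78) = 125/2.
[SQR] = ½·((-38/7)·(-3/2−(-2)) + (-6)·(-2−(38/7)) + 12·(38/7−(-3/2))) = ½·(-19/7 + 312/7 + 582/7) = 125/2, so the P-coordinate is (125/2)/(125/2) = 1.
[PSR] = ½·(10·(38/7−(-2)) + (-38/7)·(-2−5) + 12·(5−(38/7))) = ½·(520/7 + 38 − 36/7) = 375/7, so the Q-coordinate is 6/7.
[PQS] = ½·(10·(-3/2−(38/7)) + (-6)·(38/7−5) + (-38/7)·(5−(-3/2))) = ½·(-485/7 − 18/7 − 247/7) = -375/7, so the R-coordinate is -6/7.

(1, 6/7, -6/7)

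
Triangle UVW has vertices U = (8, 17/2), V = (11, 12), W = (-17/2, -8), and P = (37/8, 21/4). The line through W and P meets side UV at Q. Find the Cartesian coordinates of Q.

Barycentric coordinates of P with respect to UVW: (1/2, 1/4, 1/4).
On side UV the W-coordinate is zero; dropping P's W-weight 1/4 and renormalizing the remaining 1/2 : 1/4 gives weights 2/3, 1/3 on U, V.
Q = (2/3)·(8, 17/2) + (1/3)·(11, 12) = (9, 29/3).

(9, 29/3)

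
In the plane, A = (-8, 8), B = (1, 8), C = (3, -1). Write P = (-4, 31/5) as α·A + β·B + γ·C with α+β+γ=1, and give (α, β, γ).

Signed area of the reference triangle: [ABC] = ½·((-8)·(8−(-1)) + 1·(-1−8) + 3·(8−8)) = ½·(-72 − 9 + 0) = -81/2.
[PBC] = ½·((-4)·(8−(-1)) + 1·(-1−(31/5)) + 3·(31/5−8)) = ½·(-36 − 36/5 − 27/5) = -243/10, so the A-coordinate is (-243/10)/(-81/2) = 3/5.
[APC] = ½·((-8)·(31/5−(-1)) + (-4)·(-1−8) + 3·(8−(31/5))) = ½·(-288/5 + 36 + 27/5) = -81/10, so the B-coordinate is 1/5.
[ABP] = ½·((-8)·(8−(31/5)) + 1·(31/5−8) + (-4)·(8−8)) = ½·(-72/5 − 9/5 + 0) = -81/10, so the C-coordinate is 1/5.
Check: 3/5 + 1/5 + 1/5 = 1.

(3/5, 1/5, 1/5)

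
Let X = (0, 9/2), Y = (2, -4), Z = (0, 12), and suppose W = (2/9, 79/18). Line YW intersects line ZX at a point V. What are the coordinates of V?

(0, 87/16)

Barycentric coordinates of W with respect to XYZ: (7/9, 1/9, 1/9).
On side ZX the Y-coordinate is zero; dropping W's Y-weight 1/9 and renormalizing the remaining 1/9 : 7/9 gives weights 1/8, 7/8 on Z, X.
V = (1/8)·(0, 12) + (7/8)·(0, 9/2) = (0, 87/16).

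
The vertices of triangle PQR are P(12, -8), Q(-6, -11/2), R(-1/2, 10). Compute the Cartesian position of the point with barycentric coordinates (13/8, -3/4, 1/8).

(383/16, -61/8)

S = (13/8)·P + (-3/4)·Q + (1/8)·R.
x-coordinate: (13/8)·12 + (-3/4)·(-6) + (1/8)·(-1/2) = 383/16.
y-coordinate: (13/8)·(-8) + (-3/4)·(-11/2) + (1/8)·10 = -61/8.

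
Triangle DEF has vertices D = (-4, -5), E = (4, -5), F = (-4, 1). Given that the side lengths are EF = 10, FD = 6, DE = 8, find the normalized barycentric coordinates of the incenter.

The incenter has barycentric coordinates proportional to the opposite side lengths: (10 : 6 : 8).
Normalizing by 10+6+8 = 24 gives (5/12, 1/4, 1/3).

(5/12, 1/4, 1/3)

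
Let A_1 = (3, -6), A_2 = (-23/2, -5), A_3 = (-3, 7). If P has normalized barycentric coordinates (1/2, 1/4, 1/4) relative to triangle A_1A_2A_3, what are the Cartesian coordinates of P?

P = (1/2)·A_1 + (1/4)·A_2 + (1/4)·A_3.
x-coordinate: (1/2)·3 + (1/4)·(-23/2) + (1/4)·(-3) = -17/8.
y-coordinate: (1/2)·(-6) + (1/4)·(-5) + (1/4)·7 = -5/2.

(-17/8, -5/2)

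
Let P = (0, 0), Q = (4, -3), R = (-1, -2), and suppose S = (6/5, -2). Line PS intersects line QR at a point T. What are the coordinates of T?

(3/2, -5/2)

Barycentric coordinates of S with respect to PQR: (1/5, 2/5, 2/5).
On side QR the P-coordinate is zero; dropping S's P-weight 1/5 and renormalizing the remaining 2/5 : 2/5 gives weights 1/2, 1/2 on Q, R.
T = (1/2)·(4, -3) + (1/2)·(-1, -2) = (3/2, -5/2).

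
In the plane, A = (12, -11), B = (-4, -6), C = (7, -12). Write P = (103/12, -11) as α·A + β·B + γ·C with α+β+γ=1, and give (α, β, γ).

Signed area of the reference triangle: [ABC] = ½·(12·(-6−(-12)) + (-4)·(-12−(-11)) + 7·(-11−(-6))) = ½·(72 + 4 − 35) = 41/2.
[PBC] = ½·((103/12)·(-6−(-12)) + (-4)·(-12−(-11)) + 7·(-11−(-6))) = ½·(103/2 + 4 − 35) = 41/4, so the A-coordinate is (41/4)/(41/2) = 1/2.
[APC] = ½·(12·(-11−(-12)) + (103/12)·(-12−(-11)) + 7·(-11−(-11))) = ½·(12 − 103/12 + 0) = 41/24, so the B-coordinate is 1/12.
[ABP] = ½·(12·(-6−(-11)) + (-4)·(-11−(-11)) + (103/12)·(-11−(-6))) = ½·(60 + 0 − 515/12) = 205/24, so the C-coordinate is 5/12.

(1/2, 1/12, 5/12)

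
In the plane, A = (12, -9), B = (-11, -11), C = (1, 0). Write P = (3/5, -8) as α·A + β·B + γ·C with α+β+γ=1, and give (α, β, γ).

Signed area of the reference triangle: [ABC] = ½·(12·(-11−0) + (-11)·(0−(-9)) + 1·(-9−(-11))) = ½·(-132 − 99 + 2) = -229/2.
[PBC] = ½·((3/5)·(-11−0) + (-11)·(0−(-8)) + 1·(-8−(-11))) = ½·(-33/5 − 88 + 3) = -229/5, so the A-coordinate is (-229/5)/(-229/2) = 2/5.
[APC] = ½·(12·(-8−0) + (3/5)·(0−(-9)) + 1·(-9−(-8))) = ½·(-96 + 27/5 − 1) = -229/5, so the B-coordinate is 2/5.
[ABP] = ½·(12·(-11−(-8)) + (-11)·(-8−(-9)) + (3/5)·(-9−(-11))) = ½·(-36 − 11 + 6/5) = -229/10, so the C-coordinate is 1/5.

(2/5, 2/5, 1/5)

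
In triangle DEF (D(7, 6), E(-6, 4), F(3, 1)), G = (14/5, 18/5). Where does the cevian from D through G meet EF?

Barycentric coordinates of G with respect to DEF: (2/5, 1/5, 2/5).
On side EF the D-coordinate is zero; dropping G's D-weight 2/5 and renormalizing the remaining 1/5 : 2/5 gives weights 1/3, 2/3 on E, F.
H = (1/3)·(-6, 4) + (2/3)·(3, 1) = (0, 2).

(0, 2)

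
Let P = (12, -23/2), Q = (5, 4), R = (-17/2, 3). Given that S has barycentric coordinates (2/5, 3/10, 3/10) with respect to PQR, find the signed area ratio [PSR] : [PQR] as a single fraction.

The signed ratio [PSR]/[PQR] equals the barycentric coordinate of S at vertex Q, which is 3/10.

3/10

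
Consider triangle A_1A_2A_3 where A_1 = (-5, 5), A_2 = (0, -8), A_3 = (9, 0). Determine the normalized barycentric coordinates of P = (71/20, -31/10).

Signed area of the reference triangle: [A_1A_2A_3] = ½·((-5)·(-8−0) + 0·(0−5) + 9·(5−(-8))) = ½·(40 + 0 + 117) = 157/2.
[PA_2A_3] = ½·((71/20)·(-8−0) + 0·(0−(-31/10)) + 9·(-31/10−(-8))) = ½·(-142/5 + 0 + 441/10) = 157/20, so the A_1-coordinate is (157/20)/(157/2) = 1/10.
[A_1PA_3] = ½·((-5)·(-31/10−0) + (71/20)·(0−5) + 9·(5−(-31/10))) = ½·(31/2 − 71/4 + 729/10) = 1413/40, so the A_2-coordinate is 9/20.
[A_1A_2P] = ½·((-5)·(-8−(-31/10)) + 0·(-31/10−5) + (71/20)·(5−(-8))) = ½·(49/2 + 0 + 923/20) = 1413/40, so the A_3-coordinate is 9/20.

(1/10, 9/20, 9/20)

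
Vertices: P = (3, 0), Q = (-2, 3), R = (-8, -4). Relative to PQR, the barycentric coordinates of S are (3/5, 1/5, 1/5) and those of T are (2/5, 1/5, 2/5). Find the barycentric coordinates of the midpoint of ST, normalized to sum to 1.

(1/2, 1/5, 3/10)

Since both coordinate triples sum to 1, the midpoint's barycentrics are the componentwise average.
(3/5+2/5)/2 = 1/2; similarly 1/5 and 3/10.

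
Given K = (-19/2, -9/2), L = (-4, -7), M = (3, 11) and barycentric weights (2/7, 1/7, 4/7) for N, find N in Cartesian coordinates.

N = (2/7)·K + (1/7)·L + (4/7)·M.
x-coordinate: (2/7)·(-19/2) + (1/7)·(-4) + (4/7)·3 = -11/7.
y-coordinate: (2/7)·(-9/2) + (1/7)·(-7) + (4/7)·11 = 4.

(-11/7, 4)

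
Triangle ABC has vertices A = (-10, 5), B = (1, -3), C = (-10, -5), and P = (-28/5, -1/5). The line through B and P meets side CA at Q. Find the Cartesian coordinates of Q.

Barycentric coordinates of P with respect to ABC: (2/5, 2/5, 1/5).
On side CA the B-coordinate is zero; dropping P's B-weight 2/5 and renormalizing the remaining 1/5 : 2/5 gives weights 1/3, 2/3 on C, A.
Q = (1/3)·(-10, -5) + (2/3)·(-10, 5) = (-10, 5/3).

(-10, 5/3)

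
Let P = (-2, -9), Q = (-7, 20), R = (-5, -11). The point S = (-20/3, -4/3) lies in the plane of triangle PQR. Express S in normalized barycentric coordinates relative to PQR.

(-1/3, 1/3, 1)

Signed area of the reference triangle: [PQR] = ½·((-2)·(20−(-11)) + (-7)·(-11−(-9)) + (-5)·(-9−20)) = ½·(-62 + 14 + 145) = 97/2.
[SQR] = ½·((-20/3)·(20−(-11)) + (-7)·(-11−(-4/3)) + (-5)·(-4/3−20)) = ½·(-620/3 + 203/3 + 320/3) = -97/6, so the P-coordinate is (-97/6)/(97/2) = -1/3.
[PSR] = ½·((-2)·(-4/3−(-11)) + (-20/3)·(-11−(-9)) + (-5)·(-9−(-4/3))) = ½·(-58/3 + 40/3 + 115/3) = 97/6, so the Q-coordinate is 1/3.
[PQS] = ½·((-2)·(20−(-4/3)) + (-7)·(-4/3−(-9)) + (-20/3)·(-9−20)) = ½·(-128/3 − 161/3 + 580/3) = 97/2, so the R-coordinate is 1.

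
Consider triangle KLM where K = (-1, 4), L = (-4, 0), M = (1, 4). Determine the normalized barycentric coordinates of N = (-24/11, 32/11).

Signed area of the reference triangle: [KLM] = ½·((-1)·(0−4) + (-4)·(4−4) + 1·(4−0)) = ½·(4 + 0 + 4) = 4.
[NLM] = ½·((-24/11)·(0−4) + (-4)·(4−(32/11)) + 1·(32/11−0)) = ½·(96/11 − 48/11 + 32/11) = 40/11, so the K-coordinate is (40/11)/4 = 10/11.
[KNM] = ½·((-1)·(32/11−4) + (-24/11)·(4−4) + 1·(4−(32/11))) = ½·(12/11 + 0 + 12/11) = 12/11, so the L-coordinate is 3/11.
[KLN] = ½·((-1)·(0−(32/11)) + (-4)·(32/11−4) + (-24/11)·(4−0)) = ½·(32/11 + 48/11 − 96/11) = -8/11, so the M-coordinate is -2/11.
Check: 10/11 + 3/11 − 2/11 = 1.

(10/11, 3/11, -2/11)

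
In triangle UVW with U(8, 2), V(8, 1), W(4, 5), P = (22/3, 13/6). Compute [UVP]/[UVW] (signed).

[UVW] = ½·(8·(1−5) + 8·(5−2) + 4·(2−1)) = ½·(-32 + 24 + 4) = -2.
[UVP] = ½·(8·(1−(13/6)) + 8·(13/6−2) + (22/3)·(2−1)) = ½·(-28/3 + 4/3 + 22/3) = -1/3, so the ratio is (-1/3)/(-2) = 1/6.

1/6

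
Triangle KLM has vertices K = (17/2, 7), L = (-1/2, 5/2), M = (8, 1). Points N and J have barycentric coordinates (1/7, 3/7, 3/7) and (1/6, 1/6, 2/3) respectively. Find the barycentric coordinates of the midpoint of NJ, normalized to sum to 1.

(13/84, 25/84, 23/42)

Since both coordinate triples sum to 1, the midpoint's barycentrics are the componentwise average.
(1/7+1/6)/2 = 13/84; similarly 25/84 and 23/42.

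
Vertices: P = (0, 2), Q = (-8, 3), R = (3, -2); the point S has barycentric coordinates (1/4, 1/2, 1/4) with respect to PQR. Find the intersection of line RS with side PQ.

Line RS meets PQ where the R-coordinate vanishes; zeroing S's R-weight and renormalizing leaves P, Q-weights 1/4 : 1/2 → (1/3, 2/3).
So T = (1/3)·P + (2/3)·Q = (-16/3, 8/3).

(-16/3, 8/3)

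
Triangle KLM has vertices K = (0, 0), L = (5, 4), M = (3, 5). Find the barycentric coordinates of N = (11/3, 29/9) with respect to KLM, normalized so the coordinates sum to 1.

(2/9, 2/3, 1/9)

Signed area of the reference triangle: [KLM] = ½·(0·(4−5) + 5·(5−0) + 3·(0−4)) = ½·(0 + 25 − 12) = 13/2.
[NLM] = ½·((11/3)·(4−5) + 5·(5−(29/9)) + 3·(29/9−4)) = ½·(-11/3 + 80/9 − 7/3) = 13/9, so the K-coordinate is (13/9)/(13/2) = 2/9.
[KNM] = ½·(0·(29/9−5) + (11/3)·(5−0) + 3·(0−(29/9))) = ½·(0 + 55/3 − 29/3) = 13/3, so the L-coordinate is 2/3.
[KLN] = ½·(0·(4−(29/9)) + 5·(29/9−0) + (11/3)·(0−4)) = ½·(0 + 145/9 − 44/3) = 13/18, so the M-coordinate is 1/9.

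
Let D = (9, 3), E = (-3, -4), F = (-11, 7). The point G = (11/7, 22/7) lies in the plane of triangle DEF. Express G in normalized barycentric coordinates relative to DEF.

Signed area of the reference triangle: [DEF] = ½·(9·(-4−7) + (-3)·(7−3) + (-11)·(3−(-4))) = ½·(-99 − 12 − 77) = -94.
[GEF] = ½·((11/7)·(-4−7) + (-3)·(7−(22/7)) + (-11)·(22/7−(-4))) = ½·(-121/7 − 81/7 − 550/7) = -376/7, so the D-coordinate is (-376/7)/(-94) = 4/7.
[DGF] = ½·(9·(22/7−7) + (11/7)·(7−3) + (-11)·(3−(22/7))) = ½·(-243/7 + 44/7 + 11/7) = -94/7, so the E-coordinate is 1/7.
[DEG] = ½·(9·(-4−(22/7)) + (-3)·(22/7−3) + (11/7)·(3−(-4))) = ½·(-450/7 − 3/7 + 11) = -188/7, so the F-coordinate is 2/7.
Check: 4/7 + 1/7 + 2/7 = 1.

(4/7, 1/7, 2/7)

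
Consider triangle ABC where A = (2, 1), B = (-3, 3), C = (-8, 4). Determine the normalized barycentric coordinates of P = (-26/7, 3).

Signed area of the reference triangle: [ABC] = ½·(2·(3−4) + (-3)·(4−1) + (-8)·(1−3)) = ½·(-2 − 9 + 16) = 5/2.
[PBC] = ½·((-26/7)·(3−4) + (-3)·(4−3) + (-8)·(3−3)) = ½·(26/7 − 3 + 0) = 5/14, so the A-coordinate is (5/14)/(5/2) = 1/7.
[APC] = ½·(2·(3−4) + (-26/7)·(4−1) + (-8)·(1−3)) = ½·(-2 − 78/7 + 16) = 10/7, so the B-coordinate is 4/7.
[ABP] = ½·(2·(3−3) + (-3)·(3−1) + (-26/7)·(1−3)) = ½·(0 − 6 + 52/7) = 5/7, so the C-coordinate is 2/7.

(1/7, 4/7, 2/7)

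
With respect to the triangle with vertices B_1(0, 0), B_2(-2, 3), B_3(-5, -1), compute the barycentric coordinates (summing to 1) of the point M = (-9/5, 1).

Signed area of the reference triangle: [B_1B_2B_3] = ½·(0·(3−(-1)) + (-2)·(-1−0) + (-5)·(0−3)) = ½·(0 + 2 + 15) = 17/2.
[MB_2B_3] = ½·((-9/5)·(3−(-1)) + (-2)·(-1−1) + (-5)·(1−3)) = ½·(-36/5 + 4 + 10) = 17/5, so the B_1-coordinate is (17/5)/(17/2) = 2/5.
[B_1MB_3] = ½·(0·(1−(-1)) + (-9/5)·(-1−0) + (-5)·(0−1)) = ½·(0 + 9/5 + 5) = 17/5, so the B_2-coordinate is 2/5.
[B_1B_2M] = ½·(0·(3−1) + (-2)·(1−0) + (-9/5)·(0−3)) = ½·(0 − 2 + 27/5) = 17/10, so the B_3-coordinate is 1/5.

(2/5, 2/5, 1/5)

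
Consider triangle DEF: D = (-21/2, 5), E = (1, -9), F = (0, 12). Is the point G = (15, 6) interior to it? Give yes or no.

no

Barycentric coordinates of G: (-618/455, 48/65, 737/455).
The three coordinates are negative, positive, positive; a point is interior exactly when all three are positive.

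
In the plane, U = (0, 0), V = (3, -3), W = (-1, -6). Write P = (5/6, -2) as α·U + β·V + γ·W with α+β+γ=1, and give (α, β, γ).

Signed area of the reference triangle: [UVW] = ½·(0·(-3−(-6)) + 3·(-6−0) + (-1)·(0−(-3))) = ½·(0 − 18 − 3) = -21/2.
[PVW] = ½·((5/6)·(-3−(-6)) + 3·(-6−(-2)) + (-1)·(-2−(-3))) = ½·(5/2 − 12 − 1) = -21/4, so the U-coordinate is (-21/4)/(-21/2) = 1/2.
[UPW] = ½·(0·(-2−(-6)) + (5/6)·(-6−0) + (-1)·(0−(-2))) = ½·(0 − 5 − 2) = -7/2, so the V-coordinate is 1/3.
[UVP] = ½·(0·(-3−(-2)) + 3·(-2−0) + (5/6)·(0−(-3))) = ½·(0 − 6 + 5/2) = -7/4, so the W-coordinate is 1/6.
Check: 1/2 + 1/3 + 1/6 = 1.

(1/2, 1/3, 1/6)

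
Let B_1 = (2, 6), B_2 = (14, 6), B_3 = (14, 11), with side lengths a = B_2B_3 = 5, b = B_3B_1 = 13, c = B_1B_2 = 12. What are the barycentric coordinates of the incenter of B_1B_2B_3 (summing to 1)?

The incenter has barycentric coordinates proportional to the opposite side lengths: (5 : 13 : 12).
Normalizing by 5+13+12 = 30 gives (1/6, 13/30, 2/5).

(1/6, 13/30, 2/5)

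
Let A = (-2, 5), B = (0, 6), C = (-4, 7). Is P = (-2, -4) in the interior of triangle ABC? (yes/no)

Barycentric coordinates of P: (7, -3, -3).
The three coordinates are positive, negative, negative; a point is interior exactly when all three are positive.

no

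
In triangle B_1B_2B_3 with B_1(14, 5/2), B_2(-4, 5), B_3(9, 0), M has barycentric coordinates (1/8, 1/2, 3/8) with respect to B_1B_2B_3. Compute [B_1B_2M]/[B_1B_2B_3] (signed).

The signed ratio [B_1B_2M]/[B_1B_2B_3] equals the barycentric coordinate of M at vertex B_3, which is 3/8.

3/8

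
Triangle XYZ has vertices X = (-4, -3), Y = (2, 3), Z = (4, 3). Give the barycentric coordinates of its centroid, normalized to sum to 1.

(1/3, 1/3, 1/3)

The centroid is the average of the vertices, so each weight is 1/3.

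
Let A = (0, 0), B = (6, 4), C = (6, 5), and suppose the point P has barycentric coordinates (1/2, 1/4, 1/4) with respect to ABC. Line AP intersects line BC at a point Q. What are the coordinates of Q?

Line AP meets BC where the A-coordinate vanishes; zeroing P's A-weight and renormalizing leaves B, C-weights 1/4 : 1/4 → (1/2, 1/2).
So Q = (1/2)·B + (1/2)·C = (6, 9/2).

(6, 9/2)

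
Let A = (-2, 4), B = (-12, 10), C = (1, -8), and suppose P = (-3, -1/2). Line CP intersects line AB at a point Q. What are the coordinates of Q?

(-7, 7)

Barycentric coordinates of P with respect to ABC: (1/4, 1/4, 1/2).
On side AB the C-coordinate is zero; dropping P's C-weight 1/2 and renormalizing the remaining 1/4 : 1/4 gives weights 1/2, 1/2 on A, B.
Q = (1/2)·(-2, 4) + (1/2)·(-12, 10) = (-7, 7).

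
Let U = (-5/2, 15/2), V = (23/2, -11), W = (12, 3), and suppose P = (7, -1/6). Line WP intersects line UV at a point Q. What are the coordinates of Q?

(9/2, -7/4)

Barycentric coordinates of P with respect to UVW: (1/3, 1/3, 1/3).
On side UV the W-coordinate is zero; dropping P's W-weight 1/3 and renormalizing the remaining 1/3 : 1/3 gives weights 1/2, 1/2 on U, V.
Q = (1/2)·(-5/2, 15/2) + (1/2)·(23/2, -11) = (9/2, -7/4).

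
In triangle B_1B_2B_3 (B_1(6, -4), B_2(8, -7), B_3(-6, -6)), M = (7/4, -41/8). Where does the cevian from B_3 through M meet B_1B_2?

(32/5, -23/5)

Barycentric coordinates of M with respect to B_1B_2B_3: (1/2, 1/8, 3/8).
On side B_1B_2 the B_3-coordinate is zero; dropping M's B_3-weight 3/8 and renormalizing the remaining 1/2 : 1/8 gives weights 4/5, 1/5 on B_1, B_2.
N = (4/5)·(6, -4) + (1/5)·(8, -7) = (32/5, -23/5).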